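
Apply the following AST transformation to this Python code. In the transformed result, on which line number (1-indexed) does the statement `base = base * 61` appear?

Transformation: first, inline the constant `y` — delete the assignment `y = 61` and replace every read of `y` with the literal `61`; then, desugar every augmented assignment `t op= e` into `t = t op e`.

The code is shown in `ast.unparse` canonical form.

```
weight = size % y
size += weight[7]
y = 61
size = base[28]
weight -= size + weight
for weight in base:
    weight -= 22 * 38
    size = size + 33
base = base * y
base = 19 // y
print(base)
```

8

Transformed code:
weight = size % 61
size = size + weight[7]
size = base[28]
weight = weight - (size + weight)
for weight in base:
    weight = weight - 22 * 38
    size = size + 33
base = base * 61
base = 19 // 61
print(base)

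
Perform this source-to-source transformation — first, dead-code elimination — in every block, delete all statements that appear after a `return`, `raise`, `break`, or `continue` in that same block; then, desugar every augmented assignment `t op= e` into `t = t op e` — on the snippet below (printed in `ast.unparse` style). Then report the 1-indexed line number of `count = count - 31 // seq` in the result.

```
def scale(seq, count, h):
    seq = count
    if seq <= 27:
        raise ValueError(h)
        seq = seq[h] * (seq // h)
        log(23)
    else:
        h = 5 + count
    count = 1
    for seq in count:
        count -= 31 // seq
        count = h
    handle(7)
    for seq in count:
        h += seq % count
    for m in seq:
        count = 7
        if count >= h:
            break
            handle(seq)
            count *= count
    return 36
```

9

Transformed code:
def scale(seq, count, h):
    seq = count
    if seq <= 27:
        raise ValueError(h)
    else:
        h = 5 + count
    count = 1
    for seq in count:
        count = count - 31 // seq
        count = h
    handle(7)
    for seq in count:
        h = h + seq % count
    for m in seq:
        count = 7
        if count >= h:
            break
    return 36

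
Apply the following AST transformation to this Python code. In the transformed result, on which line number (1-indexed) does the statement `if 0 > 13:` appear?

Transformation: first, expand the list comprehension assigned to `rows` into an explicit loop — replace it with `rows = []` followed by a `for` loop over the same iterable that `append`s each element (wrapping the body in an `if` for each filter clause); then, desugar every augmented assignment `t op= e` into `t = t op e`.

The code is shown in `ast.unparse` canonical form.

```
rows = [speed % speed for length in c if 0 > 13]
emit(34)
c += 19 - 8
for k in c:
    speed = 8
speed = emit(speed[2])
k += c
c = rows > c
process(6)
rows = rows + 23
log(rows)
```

3

Transformed code:
rows = []
for length in c:
    if 0 > 13:
        rows.append(speed % speed)
emit(34)
c = c + (19 - 8)
for k in c:
    speed = 8
speed = emit(speed[2])
k = k + c
c = rows > c
process(6)
rows = rows + 23
log(rows)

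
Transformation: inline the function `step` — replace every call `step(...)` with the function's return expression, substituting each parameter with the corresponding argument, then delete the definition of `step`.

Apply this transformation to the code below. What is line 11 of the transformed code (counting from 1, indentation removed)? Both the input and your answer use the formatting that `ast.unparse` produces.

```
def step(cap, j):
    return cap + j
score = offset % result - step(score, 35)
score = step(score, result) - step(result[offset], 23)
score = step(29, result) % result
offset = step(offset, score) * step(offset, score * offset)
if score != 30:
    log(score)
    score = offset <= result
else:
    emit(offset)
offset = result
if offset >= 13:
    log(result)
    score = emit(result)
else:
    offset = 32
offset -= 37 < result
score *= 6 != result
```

Transformed code:
score = offset % result - (score + 35)
score = score + result - (result[offset] + 23)
score = (29 + result) % result
offset = (offset + score) * (offset + score * offset)
if score != 30:
    log(score)
    score = offset <= result
else:
    emit(offset)
offset = result
if offset >= 13:
    log(result)
    score = emit(result)
else:
    offset = 32
offset -= 37 < result
score *= 6 != result

if offset >= 13:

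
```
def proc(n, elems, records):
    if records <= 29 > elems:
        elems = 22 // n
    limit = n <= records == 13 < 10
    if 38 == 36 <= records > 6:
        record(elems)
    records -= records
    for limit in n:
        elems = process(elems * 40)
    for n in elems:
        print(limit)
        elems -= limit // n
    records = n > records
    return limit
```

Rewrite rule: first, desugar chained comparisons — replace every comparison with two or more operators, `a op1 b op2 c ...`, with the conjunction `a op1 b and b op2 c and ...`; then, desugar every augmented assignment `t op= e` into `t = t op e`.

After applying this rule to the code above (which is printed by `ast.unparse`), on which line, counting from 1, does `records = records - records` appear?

Transformed code:
def proc(n, elems, records):
    if records <= 29 and 29 > elems:
        elems = 22 // n
    limit = n <= records and records == 13 and (13 < 10)
    if 38 == 36 and 36 <= records and (records > 6):
        record(elems)
    records = records - records
    for limit in n:
        elems = process(elems * 40)
    for n in elems:
        print(limit)
        elems = elems - limit // n
    records = n > records
    return limit

7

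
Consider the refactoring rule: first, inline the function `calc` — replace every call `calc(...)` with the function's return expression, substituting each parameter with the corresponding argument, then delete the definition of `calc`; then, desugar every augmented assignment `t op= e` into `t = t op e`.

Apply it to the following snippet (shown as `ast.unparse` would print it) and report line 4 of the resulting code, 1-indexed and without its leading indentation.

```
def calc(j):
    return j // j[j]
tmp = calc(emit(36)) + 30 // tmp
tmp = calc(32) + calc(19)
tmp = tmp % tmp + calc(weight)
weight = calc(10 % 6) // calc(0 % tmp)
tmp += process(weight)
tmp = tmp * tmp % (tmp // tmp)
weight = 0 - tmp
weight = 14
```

weight = 10 % 6 // (10 % 6)[10 % 6] // (0 % tmp // (0 % tmp)[0 % tmp])

Transformed code:
tmp = emit(36) // emit(36)[emit(36)] + 30 // tmp
tmp = 32 // 32[32] + 19 // 19[19]
tmp = tmp % tmp + weight // weight[weight]
weight = 10 % 6 // (10 % 6)[10 % 6] // (0 % tmp // (0 % tmp)[0 % tmp])
tmp = tmp + process(weight)
tmp = tmp * tmp % (tmp // tmp)
weight = 0 - tmp
weight = 14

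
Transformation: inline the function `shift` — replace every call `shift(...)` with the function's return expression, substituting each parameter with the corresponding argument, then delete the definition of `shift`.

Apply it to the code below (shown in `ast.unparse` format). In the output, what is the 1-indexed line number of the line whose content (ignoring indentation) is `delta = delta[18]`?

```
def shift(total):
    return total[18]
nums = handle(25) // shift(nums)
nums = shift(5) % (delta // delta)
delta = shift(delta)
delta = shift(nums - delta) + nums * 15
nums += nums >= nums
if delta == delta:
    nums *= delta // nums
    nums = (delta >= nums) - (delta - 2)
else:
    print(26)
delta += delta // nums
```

Transformed code:
nums = handle(25) // nums[18]
nums = 5[18] % (delta // delta)
delta = delta[18]
delta = (nums - delta)[18] + nums * 15
nums += nums >= nums
if delta == delta:
    nums *= delta // nums
    nums = (delta >= nums) - (delta - 2)
else:
    print(26)
delta += delta // nums

3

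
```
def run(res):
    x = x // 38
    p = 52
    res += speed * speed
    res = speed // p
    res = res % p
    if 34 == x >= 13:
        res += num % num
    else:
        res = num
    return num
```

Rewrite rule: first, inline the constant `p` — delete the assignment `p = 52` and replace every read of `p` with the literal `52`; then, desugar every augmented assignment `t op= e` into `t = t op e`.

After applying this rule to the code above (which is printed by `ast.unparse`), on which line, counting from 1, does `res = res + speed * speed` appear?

3

Transformed code:
def run(res):
    x = x // 38
    res = res + speed * speed
    res = speed // 52
    res = res % 52
    if 34 == x >= 13:
        res = res + num % num
    else:
        res = num
    return num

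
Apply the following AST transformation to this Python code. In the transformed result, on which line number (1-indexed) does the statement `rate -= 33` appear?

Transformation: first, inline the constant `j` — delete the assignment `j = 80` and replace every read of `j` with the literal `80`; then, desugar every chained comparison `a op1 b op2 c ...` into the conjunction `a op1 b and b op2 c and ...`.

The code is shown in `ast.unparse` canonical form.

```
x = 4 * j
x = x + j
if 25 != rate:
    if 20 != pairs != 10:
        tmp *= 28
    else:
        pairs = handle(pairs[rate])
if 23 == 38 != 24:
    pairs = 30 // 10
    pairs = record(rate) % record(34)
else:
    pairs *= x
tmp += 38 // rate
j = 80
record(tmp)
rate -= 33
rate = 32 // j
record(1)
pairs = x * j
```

Transformed code:
x = 4 * 80
x = x + 80
if 25 != rate:
    if 20 != pairs and pairs != 10:
        tmp *= 28
    else:
        pairs = handle(pairs[rate])
if 23 == 38 and 38 != 24:
    pairs = 30 // 10
    pairs = record(rate) % record(34)
else:
    pairs *= x
tmp += 38 // rate
record(tmp)
rate -= 33
rate = 32 // 80
record(1)
pairs = x * 80

15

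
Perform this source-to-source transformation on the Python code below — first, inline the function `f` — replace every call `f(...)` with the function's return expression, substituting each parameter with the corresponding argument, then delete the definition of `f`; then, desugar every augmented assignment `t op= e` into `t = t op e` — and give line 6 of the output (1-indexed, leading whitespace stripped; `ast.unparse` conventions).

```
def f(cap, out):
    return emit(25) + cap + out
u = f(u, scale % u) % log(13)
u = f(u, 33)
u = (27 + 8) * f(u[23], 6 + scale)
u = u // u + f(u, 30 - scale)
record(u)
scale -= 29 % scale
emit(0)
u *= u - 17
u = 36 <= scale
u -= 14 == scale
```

Transformed code:
u = (emit(25) + u + scale % u) % log(13)
u = emit(25) + u + 33
u = (27 + 8) * (emit(25) + u[23] + (6 + scale))
u = u // u + (emit(25) + u + (30 - scale))
record(u)
scale = scale - 29 % scale
emit(0)
u = u * (u - 17)
u = 36 <= scale
u = u - (14 == scale)

scale = scale - 29 % scale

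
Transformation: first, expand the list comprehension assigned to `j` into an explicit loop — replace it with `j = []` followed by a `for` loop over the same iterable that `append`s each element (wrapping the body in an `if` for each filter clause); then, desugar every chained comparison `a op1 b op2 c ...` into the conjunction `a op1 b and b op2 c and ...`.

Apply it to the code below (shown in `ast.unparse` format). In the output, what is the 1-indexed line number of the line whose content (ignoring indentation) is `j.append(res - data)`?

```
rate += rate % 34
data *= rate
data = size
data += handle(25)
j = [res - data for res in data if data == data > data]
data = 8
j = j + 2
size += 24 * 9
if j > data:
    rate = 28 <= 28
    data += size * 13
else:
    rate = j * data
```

Transformed code:
rate += rate % 34
data *= rate
data = size
data += handle(25)
j = []
for res in data:
    if data == data and data > data:
        j.append(res - data)
data = 8
j = j + 2
size += 24 * 9
if j > data:
    rate = 28 <= 28
    data += size * 13
else:
    rate = j * data

8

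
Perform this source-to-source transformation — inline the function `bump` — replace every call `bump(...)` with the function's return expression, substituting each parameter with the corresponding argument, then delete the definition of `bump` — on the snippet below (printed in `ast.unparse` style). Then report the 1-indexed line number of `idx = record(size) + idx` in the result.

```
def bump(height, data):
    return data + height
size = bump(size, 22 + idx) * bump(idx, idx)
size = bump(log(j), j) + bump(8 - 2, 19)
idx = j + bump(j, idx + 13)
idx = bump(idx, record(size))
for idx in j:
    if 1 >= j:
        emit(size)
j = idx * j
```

4

Transformed code:
size = (22 + idx + size) * (idx + idx)
size = j + log(j) + (19 + (8 - 2))
idx = j + (idx + 13 + j)
idx = record(size) + idx
for idx in j:
    if 1 >= j:
        emit(size)
j = idx * j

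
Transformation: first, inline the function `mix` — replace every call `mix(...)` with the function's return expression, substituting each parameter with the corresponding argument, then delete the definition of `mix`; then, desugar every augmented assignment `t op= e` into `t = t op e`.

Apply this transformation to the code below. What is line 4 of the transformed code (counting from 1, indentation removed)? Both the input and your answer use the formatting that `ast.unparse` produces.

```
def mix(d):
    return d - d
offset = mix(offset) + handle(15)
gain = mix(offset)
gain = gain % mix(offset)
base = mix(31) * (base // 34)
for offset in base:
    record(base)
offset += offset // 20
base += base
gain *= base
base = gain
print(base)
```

Transformed code:
offset = offset - offset + handle(15)
gain = offset - offset
gain = gain % (offset - offset)
base = (31 - 31) * (base // 34)
for offset in base:
    record(base)
offset = offset + offset // 20
base = base + base
gain = gain * base
base = gain
print(base)

base = (31 - 31) * (base // 34)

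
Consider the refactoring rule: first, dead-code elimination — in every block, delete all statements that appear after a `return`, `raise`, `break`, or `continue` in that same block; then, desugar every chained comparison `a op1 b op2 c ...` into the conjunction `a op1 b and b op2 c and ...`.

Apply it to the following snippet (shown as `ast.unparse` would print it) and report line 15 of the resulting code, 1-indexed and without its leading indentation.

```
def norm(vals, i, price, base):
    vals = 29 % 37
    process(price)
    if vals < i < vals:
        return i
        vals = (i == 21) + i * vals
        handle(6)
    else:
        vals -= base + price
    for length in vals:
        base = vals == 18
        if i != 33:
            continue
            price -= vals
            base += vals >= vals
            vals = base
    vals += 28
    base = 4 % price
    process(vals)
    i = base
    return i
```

Transformed code:
def norm(vals, i, price, base):
    vals = 29 % 37
    process(price)
    if vals < i and i < vals:
        return i
    else:
        vals -= base + price
    for length in vals:
        base = vals == 18
        if i != 33:
            continue
    vals += 28
    base = 4 % price
    process(vals)
    i = base
    return i

i = base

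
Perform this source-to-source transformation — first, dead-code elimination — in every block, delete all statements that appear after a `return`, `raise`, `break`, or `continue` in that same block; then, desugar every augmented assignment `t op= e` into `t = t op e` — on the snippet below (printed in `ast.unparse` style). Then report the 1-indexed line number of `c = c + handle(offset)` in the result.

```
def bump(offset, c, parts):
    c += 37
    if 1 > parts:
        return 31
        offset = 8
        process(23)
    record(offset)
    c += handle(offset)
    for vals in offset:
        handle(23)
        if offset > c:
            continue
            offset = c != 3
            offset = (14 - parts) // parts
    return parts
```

6

Transformed code:
def bump(offset, c, parts):
    c = c + 37
    if 1 > parts:
        return 31
    record(offset)
    c = c + handle(offset)
    for vals in offset:
        handle(23)
        if offset > c:
            continue
    return parts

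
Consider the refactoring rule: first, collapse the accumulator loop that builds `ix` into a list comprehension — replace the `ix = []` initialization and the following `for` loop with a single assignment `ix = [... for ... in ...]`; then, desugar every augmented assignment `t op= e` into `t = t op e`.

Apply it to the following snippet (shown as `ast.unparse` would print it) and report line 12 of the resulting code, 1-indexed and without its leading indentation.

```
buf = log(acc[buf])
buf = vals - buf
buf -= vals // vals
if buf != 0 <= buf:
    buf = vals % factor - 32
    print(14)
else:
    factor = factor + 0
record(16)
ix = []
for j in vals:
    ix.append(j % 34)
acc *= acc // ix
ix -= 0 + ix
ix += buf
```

Transformed code:
buf = log(acc[buf])
buf = vals - buf
buf = buf - vals // vals
if buf != 0 <= buf:
    buf = vals % factor - 32
    print(14)
else:
    factor = factor + 0
record(16)
ix = [j % 34 for j in vals]
acc = acc * (acc // ix)
ix = ix - (0 + ix)
ix = ix + buf

ix = ix - (0 + ix)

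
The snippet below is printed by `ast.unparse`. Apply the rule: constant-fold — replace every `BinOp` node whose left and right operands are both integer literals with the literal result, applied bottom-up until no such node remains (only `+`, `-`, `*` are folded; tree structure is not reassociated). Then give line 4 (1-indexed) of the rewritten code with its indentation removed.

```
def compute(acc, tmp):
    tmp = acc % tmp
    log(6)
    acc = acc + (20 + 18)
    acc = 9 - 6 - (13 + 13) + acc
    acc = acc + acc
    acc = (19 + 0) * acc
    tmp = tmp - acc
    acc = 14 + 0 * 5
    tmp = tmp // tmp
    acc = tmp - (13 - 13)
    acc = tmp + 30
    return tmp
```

Transformed code:
def compute(acc, tmp):
    tmp = acc % tmp
    log(6)
    acc = acc + 38
    acc = -23 + acc
    acc = acc + acc
    acc = 19 * acc
    tmp = tmp - acc
    acc = 14
    tmp = tmp // tmp
    acc = tmp - 0
    acc = tmp + 30
    return tmp

acc = acc + 38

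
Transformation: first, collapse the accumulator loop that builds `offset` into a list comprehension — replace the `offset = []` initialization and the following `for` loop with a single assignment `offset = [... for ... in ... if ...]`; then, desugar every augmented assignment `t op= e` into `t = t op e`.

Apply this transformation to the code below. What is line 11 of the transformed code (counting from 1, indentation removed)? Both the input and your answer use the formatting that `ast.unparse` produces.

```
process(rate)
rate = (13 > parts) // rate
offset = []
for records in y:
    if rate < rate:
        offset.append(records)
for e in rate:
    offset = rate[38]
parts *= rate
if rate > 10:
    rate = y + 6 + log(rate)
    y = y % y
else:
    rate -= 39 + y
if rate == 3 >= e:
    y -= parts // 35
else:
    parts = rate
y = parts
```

Transformed code:
process(rate)
rate = (13 > parts) // rate
offset = [records for records in y if rate < rate]
for e in rate:
    offset = rate[38]
parts = parts * rate
if rate > 10:
    rate = y + 6 + log(rate)
    y = y % y
else:
    rate = rate - (39 + y)
if rate == 3 >= e:
    y = y - parts // 35
else:
    parts = rate
y = parts

rate = rate - (39 + y)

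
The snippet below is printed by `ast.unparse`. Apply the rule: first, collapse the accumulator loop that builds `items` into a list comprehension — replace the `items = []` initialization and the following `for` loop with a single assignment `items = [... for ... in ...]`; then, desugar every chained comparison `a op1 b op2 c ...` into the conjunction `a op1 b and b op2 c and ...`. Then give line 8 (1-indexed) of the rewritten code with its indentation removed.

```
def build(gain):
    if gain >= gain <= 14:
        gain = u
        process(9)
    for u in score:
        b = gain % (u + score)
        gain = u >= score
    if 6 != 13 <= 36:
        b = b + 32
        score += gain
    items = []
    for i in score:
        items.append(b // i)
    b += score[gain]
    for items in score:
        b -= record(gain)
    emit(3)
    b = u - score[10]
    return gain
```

Transformed code:
def build(gain):
    if gain >= gain and gain <= 14:
        gain = u
        process(9)
    for u in score:
        b = gain % (u + score)
        gain = u >= score
    if 6 != 13 and 13 <= 36:
        b = b + 32
        score += gain
    items = [b // i for i in score]
    b += score[gain]
    for items in score:
        b -= record(gain)
    emit(3)
    b = u - score[10]
    return gain

if 6 != 13 and 13 <= 36:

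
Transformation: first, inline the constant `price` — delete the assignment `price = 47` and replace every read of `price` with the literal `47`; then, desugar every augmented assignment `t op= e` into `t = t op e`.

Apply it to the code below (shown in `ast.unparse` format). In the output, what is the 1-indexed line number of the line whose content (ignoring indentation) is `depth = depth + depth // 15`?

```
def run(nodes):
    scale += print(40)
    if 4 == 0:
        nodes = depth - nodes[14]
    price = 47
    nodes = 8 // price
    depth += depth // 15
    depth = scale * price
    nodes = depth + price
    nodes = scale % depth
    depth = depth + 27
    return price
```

6

Transformed code:
def run(nodes):
    scale = scale + print(40)
    if 4 == 0:
        nodes = depth - nodes[14]
    nodes = 8 // 47
    depth = depth + depth // 15
    depth = scale * 47
    nodes = depth + 47
    nodes = scale % depth
    depth = depth + 27
    return 47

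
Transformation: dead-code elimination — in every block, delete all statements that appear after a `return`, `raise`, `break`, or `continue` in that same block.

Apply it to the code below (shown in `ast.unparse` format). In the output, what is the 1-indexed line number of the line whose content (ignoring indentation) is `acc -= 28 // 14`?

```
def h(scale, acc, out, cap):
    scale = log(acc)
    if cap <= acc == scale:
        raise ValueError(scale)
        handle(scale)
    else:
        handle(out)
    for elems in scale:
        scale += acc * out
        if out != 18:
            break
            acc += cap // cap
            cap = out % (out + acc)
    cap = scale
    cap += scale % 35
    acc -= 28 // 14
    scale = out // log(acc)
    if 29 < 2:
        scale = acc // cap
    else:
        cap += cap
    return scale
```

Transformed code:
def h(scale, acc, out, cap):
    scale = log(acc)
    if cap <= acc == scale:
        raise ValueError(scale)
    else:
        handle(out)
    for elems in scale:
        scale += acc * out
        if out != 18:
            break
    cap = scale
    cap += scale % 35
    acc -= 28 // 14
    scale = out // log(acc)
    if 29 < 2:
        scale = acc // cap
    else:
        cap += cap
    return scale

13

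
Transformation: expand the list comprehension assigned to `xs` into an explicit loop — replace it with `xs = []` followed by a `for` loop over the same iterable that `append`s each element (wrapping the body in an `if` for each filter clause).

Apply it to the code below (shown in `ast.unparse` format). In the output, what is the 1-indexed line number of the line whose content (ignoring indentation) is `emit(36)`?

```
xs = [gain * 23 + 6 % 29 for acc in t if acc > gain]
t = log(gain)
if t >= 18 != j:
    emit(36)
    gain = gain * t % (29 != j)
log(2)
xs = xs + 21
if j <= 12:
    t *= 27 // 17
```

Transformed code:
xs = []
for acc in t:
    if acc > gain:
        xs.append(gain * 23 + 6 % 29)
t = log(gain)
if t >= 18 != j:
    emit(36)
    gain = gain * t % (29 != j)
log(2)
xs = xs + 21
if j <= 12:
    t *= 27 // 17

7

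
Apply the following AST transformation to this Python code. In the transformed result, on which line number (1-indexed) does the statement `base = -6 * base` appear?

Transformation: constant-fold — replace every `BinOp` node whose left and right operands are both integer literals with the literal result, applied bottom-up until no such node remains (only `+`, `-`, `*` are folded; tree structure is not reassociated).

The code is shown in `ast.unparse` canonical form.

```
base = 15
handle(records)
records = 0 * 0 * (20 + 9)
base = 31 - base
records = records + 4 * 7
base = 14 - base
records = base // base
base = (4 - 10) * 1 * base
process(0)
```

Transformed code:
base = 15
handle(records)
records = 0
base = 31 - base
records = records + 28
base = 14 - base
records = base // base
base = -6 * base
process(0)

8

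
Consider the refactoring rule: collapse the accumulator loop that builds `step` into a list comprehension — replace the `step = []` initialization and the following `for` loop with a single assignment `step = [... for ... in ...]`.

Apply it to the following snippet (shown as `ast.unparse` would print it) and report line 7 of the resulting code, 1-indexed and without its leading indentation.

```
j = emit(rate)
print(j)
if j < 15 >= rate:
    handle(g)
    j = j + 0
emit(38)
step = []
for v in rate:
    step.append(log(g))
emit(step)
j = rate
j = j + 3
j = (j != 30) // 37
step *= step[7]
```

step = [log(g) for v in rate]

Transformed code:
j = emit(rate)
print(j)
if j < 15 >= rate:
    handle(g)
    j = j + 0
emit(38)
step = [log(g) for v in rate]
emit(step)
j = rate
j = j + 3
j = (j != 30) // 37
step *= step[7]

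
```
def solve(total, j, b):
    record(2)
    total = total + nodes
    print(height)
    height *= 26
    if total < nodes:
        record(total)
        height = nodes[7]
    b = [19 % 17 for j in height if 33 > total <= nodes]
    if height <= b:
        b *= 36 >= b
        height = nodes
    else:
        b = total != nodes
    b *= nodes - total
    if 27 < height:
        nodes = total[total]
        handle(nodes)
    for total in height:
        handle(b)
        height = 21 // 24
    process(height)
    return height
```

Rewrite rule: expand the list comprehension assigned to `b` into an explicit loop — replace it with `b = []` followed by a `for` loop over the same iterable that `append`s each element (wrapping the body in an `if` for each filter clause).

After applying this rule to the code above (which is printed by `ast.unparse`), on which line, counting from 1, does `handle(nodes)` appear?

Transformed code:
def solve(total, j, b):
    record(2)
    total = total + nodes
    print(height)
    height *= 26
    if total < nodes:
        record(total)
        height = nodes[7]
    b = []
    for j in height:
        if 33 > total <= nodes:
            b.append(19 % 17)
    if height <= b:
        b *= 36 >= b
        height = nodes
    else:
        b = total != nodes
    b *= nodes - total
    if 27 < height:
        nodes = total[total]
        handle(nodes)
    for total in height:
        handle(b)
        height = 21 // 24
    process(height)
    return height

21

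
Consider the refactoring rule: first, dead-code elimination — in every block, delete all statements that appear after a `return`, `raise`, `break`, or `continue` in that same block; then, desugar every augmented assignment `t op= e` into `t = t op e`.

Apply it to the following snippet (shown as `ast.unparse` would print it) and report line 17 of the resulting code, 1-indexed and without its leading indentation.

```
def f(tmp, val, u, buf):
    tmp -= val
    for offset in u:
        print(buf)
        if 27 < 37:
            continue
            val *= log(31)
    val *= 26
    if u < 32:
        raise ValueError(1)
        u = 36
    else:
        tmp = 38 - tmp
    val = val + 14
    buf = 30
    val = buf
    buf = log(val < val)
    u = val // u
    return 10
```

return 10

Transformed code:
def f(tmp, val, u, buf):
    tmp = tmp - val
    for offset in u:
        print(buf)
        if 27 < 37:
            continue
    val = val * 26
    if u < 32:
        raise ValueError(1)
    else:
        tmp = 38 - tmp
    val = val + 14
    buf = 30
    val = buf
    buf = log(val < val)
    u = val // u
    return 10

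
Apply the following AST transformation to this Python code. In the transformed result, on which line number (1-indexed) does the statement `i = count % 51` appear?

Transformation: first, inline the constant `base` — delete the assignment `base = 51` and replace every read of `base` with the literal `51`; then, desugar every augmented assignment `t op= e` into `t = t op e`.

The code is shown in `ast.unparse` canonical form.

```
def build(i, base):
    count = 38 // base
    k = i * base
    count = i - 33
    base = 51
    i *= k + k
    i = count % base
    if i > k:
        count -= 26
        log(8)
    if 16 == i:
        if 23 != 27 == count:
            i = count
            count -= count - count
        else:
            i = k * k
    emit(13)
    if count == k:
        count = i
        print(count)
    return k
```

Transformed code:
def build(i, base):
    count = 38 // 51
    k = i * 51
    count = i - 33
    i = i * (k + k)
    i = count % 51
    if i > k:
        count = count - 26
        log(8)
    if 16 == i:
        if 23 != 27 == count:
            i = count
            count = count - (count - count)
        else:
            i = k * k
    emit(13)
    if count == k:
        count = i
        print(count)
    return k

6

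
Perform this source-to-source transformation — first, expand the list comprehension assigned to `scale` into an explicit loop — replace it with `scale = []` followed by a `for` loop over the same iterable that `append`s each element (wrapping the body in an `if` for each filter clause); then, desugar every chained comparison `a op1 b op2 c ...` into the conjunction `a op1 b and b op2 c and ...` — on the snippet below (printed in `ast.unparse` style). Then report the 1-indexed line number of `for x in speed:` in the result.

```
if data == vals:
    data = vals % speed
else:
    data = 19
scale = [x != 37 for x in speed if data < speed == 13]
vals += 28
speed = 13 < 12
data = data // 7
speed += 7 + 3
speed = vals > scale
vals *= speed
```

6

Transformed code:
if data == vals:
    data = vals % speed
else:
    data = 19
scale = []
for x in speed:
    if data < speed and speed == 13:
        scale.append(x != 37)
vals += 28
speed = 13 < 12
data = data // 7
speed += 7 + 3
speed = vals > scale
vals *= speed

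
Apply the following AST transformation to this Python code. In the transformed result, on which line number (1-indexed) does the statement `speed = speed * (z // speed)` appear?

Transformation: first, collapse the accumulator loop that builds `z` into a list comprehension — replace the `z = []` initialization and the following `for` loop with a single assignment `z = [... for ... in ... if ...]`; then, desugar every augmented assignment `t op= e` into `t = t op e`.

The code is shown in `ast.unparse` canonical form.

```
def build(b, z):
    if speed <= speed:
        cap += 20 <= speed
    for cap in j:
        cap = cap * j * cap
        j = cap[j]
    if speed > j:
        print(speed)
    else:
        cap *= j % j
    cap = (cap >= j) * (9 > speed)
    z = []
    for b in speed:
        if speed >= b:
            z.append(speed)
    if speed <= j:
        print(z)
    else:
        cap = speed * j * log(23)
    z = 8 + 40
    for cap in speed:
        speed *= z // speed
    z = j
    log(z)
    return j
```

19

Transformed code:
def build(b, z):
    if speed <= speed:
        cap = cap + (20 <= speed)
    for cap in j:
        cap = cap * j * cap
        j = cap[j]
    if speed > j:
        print(speed)
    else:
        cap = cap * (j % j)
    cap = (cap >= j) * (9 > speed)
    z = [speed for b in speed if speed >= b]
    if speed <= j:
        print(z)
    else:
        cap = speed * j * log(23)
    z = 8 + 40
    for cap in speed:
        speed = speed * (z // speed)
    z = j
    log(z)
    return j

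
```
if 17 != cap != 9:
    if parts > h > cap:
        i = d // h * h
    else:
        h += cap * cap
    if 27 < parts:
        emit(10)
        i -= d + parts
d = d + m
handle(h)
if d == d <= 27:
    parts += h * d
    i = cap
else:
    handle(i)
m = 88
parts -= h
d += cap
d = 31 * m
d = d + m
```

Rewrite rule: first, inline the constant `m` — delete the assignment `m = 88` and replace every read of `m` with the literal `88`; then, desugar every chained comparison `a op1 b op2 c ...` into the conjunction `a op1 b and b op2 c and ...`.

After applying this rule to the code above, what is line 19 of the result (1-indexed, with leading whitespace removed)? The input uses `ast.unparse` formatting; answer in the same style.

d = d + 88

Transformed code:
if 17 != cap and cap != 9:
    if parts > h and h > cap:
        i = d // h * h
    else:
        h += cap * cap
    if 27 < parts:
        emit(10)
        i -= d + parts
d = d + 88
handle(h)
if d == d and d <= 27:
    parts += h * d
    i = cap
else:
    handle(i)
parts -= h
d += cap
d = 31 * 88
d = d + 88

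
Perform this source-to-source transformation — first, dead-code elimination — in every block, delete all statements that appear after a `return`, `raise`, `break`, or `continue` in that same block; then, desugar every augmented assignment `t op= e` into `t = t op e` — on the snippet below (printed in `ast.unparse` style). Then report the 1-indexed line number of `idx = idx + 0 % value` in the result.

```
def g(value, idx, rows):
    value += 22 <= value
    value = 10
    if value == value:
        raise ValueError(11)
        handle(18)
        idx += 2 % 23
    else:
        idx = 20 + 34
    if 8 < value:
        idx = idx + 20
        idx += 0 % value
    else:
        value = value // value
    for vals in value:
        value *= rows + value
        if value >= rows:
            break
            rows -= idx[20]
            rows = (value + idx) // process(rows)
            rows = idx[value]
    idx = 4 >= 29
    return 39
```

Transformed code:
def g(value, idx, rows):
    value = value + (22 <= value)
    value = 10
    if value == value:
        raise ValueError(11)
    else:
        idx = 20 + 34
    if 8 < value:
        idx = idx + 20
        idx = idx + 0 % value
    else:
        value = value // value
    for vals in value:
        value = value * (rows + value)
        if value >= rows:
            break
    idx = 4 >= 29
    return 39

10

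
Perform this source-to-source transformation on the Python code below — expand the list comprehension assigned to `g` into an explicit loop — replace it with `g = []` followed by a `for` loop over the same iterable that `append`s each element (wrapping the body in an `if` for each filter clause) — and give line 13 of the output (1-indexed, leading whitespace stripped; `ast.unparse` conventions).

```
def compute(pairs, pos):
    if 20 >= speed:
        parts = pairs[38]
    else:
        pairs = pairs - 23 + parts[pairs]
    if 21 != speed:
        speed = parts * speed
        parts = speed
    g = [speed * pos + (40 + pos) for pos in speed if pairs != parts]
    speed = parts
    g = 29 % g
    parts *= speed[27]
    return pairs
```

speed = parts

Transformed code:
def compute(pairs, pos):
    if 20 >= speed:
        parts = pairs[38]
    else:
        pairs = pairs - 23 + parts[pairs]
    if 21 != speed:
        speed = parts * speed
        parts = speed
    g = []
    for pos in speed:
        if pairs != parts:
            g.append(speed * pos + (40 + pos))
    speed = parts
    g = 29 % g
    parts *= speed[27]
    return pairs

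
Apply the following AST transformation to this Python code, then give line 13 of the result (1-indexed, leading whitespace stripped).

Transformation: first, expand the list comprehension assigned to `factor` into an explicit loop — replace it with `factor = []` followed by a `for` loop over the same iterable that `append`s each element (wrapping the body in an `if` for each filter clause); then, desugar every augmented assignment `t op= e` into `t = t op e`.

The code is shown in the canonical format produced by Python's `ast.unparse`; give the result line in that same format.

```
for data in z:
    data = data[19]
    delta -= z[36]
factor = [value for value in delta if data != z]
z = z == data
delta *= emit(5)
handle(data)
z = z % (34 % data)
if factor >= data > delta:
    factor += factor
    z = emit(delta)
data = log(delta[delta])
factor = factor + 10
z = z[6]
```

factor = factor + factor

Transformed code:
for data in z:
    data = data[19]
    delta = delta - z[36]
factor = []
for value in delta:
    if data != z:
        factor.append(value)
z = z == data
delta = delta * emit(5)
handle(data)
z = z % (34 % data)
if factor >= data > delta:
    factor = factor + factor
    z = emit(delta)
data = log(delta[delta])
factor = factor + 10
z = z[6]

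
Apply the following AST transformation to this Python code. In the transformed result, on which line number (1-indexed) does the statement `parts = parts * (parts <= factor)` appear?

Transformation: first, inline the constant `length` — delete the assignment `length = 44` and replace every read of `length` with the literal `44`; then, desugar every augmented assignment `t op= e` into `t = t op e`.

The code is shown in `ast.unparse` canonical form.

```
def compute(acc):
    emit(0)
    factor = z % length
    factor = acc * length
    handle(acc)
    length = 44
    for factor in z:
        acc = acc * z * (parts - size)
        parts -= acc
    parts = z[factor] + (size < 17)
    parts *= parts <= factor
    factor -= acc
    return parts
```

Transformed code:
def compute(acc):
    emit(0)
    factor = z % 44
    factor = acc * 44
    handle(acc)
    for factor in z:
        acc = acc * z * (parts - size)
        parts = parts - acc
    parts = z[factor] + (size < 17)
    parts = parts * (parts <= factor)
    factor = factor - acc
    return parts

10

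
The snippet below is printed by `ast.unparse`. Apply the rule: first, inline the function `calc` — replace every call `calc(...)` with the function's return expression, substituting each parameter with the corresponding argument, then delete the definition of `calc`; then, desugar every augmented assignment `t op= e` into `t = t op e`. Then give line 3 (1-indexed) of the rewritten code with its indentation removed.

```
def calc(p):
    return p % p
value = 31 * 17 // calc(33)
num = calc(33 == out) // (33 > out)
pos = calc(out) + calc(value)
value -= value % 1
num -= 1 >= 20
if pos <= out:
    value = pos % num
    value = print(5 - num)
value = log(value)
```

Transformed code:
value = 31 * 17 // (33 % 33)
num = (33 == out) % (33 == out) // (33 > out)
pos = out % out + value % value
value = value - value % 1
num = num - (1 >= 20)
if pos <= out:
    value = pos % num
    value = print(5 - num)
value = log(value)

pos = out % out + value % value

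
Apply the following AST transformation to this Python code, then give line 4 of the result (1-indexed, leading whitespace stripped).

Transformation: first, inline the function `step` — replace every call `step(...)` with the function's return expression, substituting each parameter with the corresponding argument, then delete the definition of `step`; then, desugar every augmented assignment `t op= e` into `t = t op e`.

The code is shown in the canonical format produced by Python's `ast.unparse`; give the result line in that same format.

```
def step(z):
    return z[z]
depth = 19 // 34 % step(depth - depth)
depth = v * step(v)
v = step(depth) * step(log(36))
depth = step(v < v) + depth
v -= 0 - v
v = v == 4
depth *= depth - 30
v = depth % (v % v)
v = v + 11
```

Transformed code:
depth = 19 // 34 % (depth - depth)[depth - depth]
depth = v * v[v]
v = depth[depth] * log(36)[log(36)]
depth = (v < v)[v < v] + depth
v = v - (0 - v)
v = v == 4
depth = depth * (depth - 30)
v = depth % (v % v)
v = v + 11

depth = (v < v)[v < v] + depth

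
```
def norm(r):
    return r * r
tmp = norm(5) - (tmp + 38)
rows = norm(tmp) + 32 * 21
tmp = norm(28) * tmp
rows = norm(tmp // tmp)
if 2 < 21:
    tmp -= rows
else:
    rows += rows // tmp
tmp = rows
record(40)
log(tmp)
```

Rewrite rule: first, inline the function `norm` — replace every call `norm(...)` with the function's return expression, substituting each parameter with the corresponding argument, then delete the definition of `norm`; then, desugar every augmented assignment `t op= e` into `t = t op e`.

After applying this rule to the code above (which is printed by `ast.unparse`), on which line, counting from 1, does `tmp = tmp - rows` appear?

6

Transformed code:
tmp = 5 * 5 - (tmp + 38)
rows = tmp * tmp + 32 * 21
tmp = 28 * 28 * tmp
rows = tmp // tmp * (tmp // tmp)
if 2 < 21:
    tmp = tmp - rows
else:
    rows = rows + rows // tmp
tmp = rows
record(40)
log(tmp)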